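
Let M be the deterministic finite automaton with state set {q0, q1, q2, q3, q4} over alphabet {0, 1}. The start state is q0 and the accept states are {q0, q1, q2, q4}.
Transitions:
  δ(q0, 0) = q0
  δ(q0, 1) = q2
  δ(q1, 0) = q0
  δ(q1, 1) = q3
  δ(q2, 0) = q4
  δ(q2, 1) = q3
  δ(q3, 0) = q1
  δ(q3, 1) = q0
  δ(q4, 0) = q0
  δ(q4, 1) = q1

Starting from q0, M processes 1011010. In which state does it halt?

q0 --1--> q2
q2 --0--> q4
q4 --1--> q1
q1 --1--> q3
q3 --0--> q1
q1 --1--> q3
q3 --0--> q1

q1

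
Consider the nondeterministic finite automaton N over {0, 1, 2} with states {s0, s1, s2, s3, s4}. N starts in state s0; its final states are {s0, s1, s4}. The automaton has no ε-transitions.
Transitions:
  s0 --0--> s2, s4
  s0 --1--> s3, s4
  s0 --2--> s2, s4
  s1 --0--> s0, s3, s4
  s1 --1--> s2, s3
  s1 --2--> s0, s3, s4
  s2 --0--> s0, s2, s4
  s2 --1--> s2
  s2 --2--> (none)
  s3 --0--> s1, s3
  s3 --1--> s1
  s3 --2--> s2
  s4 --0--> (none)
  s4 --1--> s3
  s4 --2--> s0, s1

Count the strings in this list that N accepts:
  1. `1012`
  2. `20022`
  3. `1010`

3

`1012`: accepted
`20022`: accepted
`1010`: accepted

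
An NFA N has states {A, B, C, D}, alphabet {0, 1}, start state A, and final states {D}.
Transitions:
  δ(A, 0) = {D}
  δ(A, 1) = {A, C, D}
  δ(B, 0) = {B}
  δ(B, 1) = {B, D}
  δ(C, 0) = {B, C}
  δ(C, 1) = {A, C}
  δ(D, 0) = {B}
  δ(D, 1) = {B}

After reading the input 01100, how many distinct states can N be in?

Start: {A}
read 0: {D}
read 1: {B}
read 1: {B, D}
read 0: {B}
read 0: {B}
Final reachable set {B} has 1 state.

1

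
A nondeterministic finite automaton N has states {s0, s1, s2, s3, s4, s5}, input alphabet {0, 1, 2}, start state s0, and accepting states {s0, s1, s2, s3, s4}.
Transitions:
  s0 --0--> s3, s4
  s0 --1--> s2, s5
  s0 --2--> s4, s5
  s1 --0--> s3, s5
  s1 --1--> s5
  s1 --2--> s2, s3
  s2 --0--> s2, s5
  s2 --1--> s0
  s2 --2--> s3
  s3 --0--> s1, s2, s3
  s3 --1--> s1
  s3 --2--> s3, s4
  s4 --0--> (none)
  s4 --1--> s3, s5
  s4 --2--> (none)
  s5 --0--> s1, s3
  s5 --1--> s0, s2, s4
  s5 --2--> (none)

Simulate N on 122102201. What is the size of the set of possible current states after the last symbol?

3

Start: {s0}
read 1: {s2, s5}
read 2: {s3}
read 2: {s3, s4}
read 1: {s1, s3, s5}
read 0: {s1, s2, s3, s5}
read 2: {s2, s3, s4}
read 2: {s3, s4}
read 0: {s1, s2, s3}
read 1: {s0, s1, s5}
Final reachable set {s0, s1, s5} has 3 states.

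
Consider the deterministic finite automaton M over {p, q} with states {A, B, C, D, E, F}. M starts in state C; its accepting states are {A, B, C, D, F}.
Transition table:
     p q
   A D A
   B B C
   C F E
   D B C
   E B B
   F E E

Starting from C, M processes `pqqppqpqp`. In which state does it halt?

B

C --p--> F
F --q--> E
E --q--> B
B --p--> B
B --p--> B
B --q--> C
C --p--> F
F --q--> E
E --p--> B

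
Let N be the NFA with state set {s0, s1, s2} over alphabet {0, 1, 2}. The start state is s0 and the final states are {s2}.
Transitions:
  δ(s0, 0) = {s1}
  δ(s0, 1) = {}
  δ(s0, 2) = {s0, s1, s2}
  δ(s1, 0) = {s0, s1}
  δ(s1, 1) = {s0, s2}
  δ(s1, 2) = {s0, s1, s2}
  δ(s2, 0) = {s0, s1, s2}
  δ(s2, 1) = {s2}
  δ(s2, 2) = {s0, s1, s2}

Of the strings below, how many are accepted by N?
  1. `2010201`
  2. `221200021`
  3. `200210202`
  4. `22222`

`2010201`: accepted
`221200021`: accepted
`200210202`: accepted
`22222`: accepted

4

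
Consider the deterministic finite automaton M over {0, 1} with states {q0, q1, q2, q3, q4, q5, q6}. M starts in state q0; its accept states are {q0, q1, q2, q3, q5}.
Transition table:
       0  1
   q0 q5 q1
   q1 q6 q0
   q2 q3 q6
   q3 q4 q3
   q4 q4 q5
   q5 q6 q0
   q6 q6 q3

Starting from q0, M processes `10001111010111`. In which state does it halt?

q0 --1--> q1
q1 --0--> q6
q6 --0--> q6
q6 --0--> q6
q6 --1--> q3
q3 --1--> q3
q3 --1--> q3
q3 --1--> q3
q3 --0--> q4
q4 --1--> q5
q5 --0--> q6
q6 --1--> q3
q3 --1--> q3
q3 --1--> q3

q3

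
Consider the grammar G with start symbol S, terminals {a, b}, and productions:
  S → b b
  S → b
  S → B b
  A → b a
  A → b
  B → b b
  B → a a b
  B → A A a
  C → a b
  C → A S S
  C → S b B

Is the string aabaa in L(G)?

no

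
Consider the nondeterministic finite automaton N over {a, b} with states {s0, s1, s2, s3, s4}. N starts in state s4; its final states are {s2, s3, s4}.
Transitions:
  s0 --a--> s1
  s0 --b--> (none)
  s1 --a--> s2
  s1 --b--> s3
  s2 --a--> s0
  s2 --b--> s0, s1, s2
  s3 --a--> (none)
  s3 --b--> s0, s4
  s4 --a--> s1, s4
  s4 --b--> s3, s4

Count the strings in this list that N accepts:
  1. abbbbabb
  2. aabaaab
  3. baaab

3

abbbbabb: accepted
aabaaab: accepted
baaab: accepted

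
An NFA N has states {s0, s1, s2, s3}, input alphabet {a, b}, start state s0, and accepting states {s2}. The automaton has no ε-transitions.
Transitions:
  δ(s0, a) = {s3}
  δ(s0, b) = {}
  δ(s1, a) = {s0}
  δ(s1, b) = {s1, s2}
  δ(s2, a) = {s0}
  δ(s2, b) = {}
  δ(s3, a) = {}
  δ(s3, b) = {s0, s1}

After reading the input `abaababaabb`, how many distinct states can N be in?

Start: {s0}
read a: {s3}
read b: {s0, s1}
read a: {s0, s3}
read a: {s3}
read b: {s0, s1}
read a: {s0, s3}
read b: {s0, s1}
read a: {s0, s3}
read a: {s3}
read b: {s0, s1}
read b: {s1, s2}
Final reachable set {s1, s2} has 2 states.

2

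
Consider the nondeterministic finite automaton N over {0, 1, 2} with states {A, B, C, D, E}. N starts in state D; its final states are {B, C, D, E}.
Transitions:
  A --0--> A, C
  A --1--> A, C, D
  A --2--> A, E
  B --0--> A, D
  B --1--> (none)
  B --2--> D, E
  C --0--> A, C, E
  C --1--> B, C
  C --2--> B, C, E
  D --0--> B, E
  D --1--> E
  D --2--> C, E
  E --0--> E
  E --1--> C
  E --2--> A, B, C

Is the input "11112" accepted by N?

Start: {D}
read 1: {E}
read 1: {C}
read 1: {B, C}
read 1: {B, C}
read 2: {B, C, D, E}
Reachable ∩ accepting = {B, C, D, E} — nonempty.

accepted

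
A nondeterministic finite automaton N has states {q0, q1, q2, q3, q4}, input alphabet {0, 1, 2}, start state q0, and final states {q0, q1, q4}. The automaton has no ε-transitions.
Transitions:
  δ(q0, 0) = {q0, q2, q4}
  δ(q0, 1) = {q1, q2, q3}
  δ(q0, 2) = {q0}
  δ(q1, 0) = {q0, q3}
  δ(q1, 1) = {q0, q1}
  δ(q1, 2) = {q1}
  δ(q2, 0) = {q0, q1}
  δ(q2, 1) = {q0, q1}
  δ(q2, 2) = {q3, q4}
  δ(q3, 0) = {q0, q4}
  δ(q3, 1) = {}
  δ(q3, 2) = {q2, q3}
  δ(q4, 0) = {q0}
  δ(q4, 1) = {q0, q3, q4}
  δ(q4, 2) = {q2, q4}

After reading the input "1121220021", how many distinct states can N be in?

Start: {q0}
read 1: {q1, q2, q3}
read 1: {q0, q1}
read 2: {q0, q1}
read 1: {q0, q1, q2, q3}
read 2: {q0, q1, q2, q3, q4}
read 2: {q0, q1, q2, q3, q4}
read 0: {q0, q1, q2, q3, q4}
read 0: {q0, q1, q2, q3, q4}
read 2: {q0, q1, q2, q3, q4}
read 1: {q0, q1, q2, q3, q4}
Final reachable set {q0, q1, q2, q3, q4} has 5 states.

5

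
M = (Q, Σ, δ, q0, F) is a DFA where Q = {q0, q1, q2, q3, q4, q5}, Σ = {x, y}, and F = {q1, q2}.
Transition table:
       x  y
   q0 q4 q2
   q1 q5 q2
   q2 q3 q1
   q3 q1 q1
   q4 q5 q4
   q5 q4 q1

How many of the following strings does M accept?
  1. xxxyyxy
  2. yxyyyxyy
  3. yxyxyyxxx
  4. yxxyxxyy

3

xxxyyxy: accepted
yxyyyxyy: accepted
yxyxyyxxx: rejected
yxxyxxyy: accepted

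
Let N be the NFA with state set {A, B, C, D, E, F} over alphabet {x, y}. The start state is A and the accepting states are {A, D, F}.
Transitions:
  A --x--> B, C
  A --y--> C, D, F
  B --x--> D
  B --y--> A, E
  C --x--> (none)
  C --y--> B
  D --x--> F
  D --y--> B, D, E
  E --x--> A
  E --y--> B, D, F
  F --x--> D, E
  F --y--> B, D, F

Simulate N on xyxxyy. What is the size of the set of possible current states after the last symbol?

Start: {A}
read x: {B, C}
read y: {A, B, E}
read x: {A, B, C, D}
read x: {B, C, D, F}
read y: {A, B, D, E, F}
read y: {A, B, C, D, E, F}
Final reachable set {A, B, C, D, E, F} has 6 states.

6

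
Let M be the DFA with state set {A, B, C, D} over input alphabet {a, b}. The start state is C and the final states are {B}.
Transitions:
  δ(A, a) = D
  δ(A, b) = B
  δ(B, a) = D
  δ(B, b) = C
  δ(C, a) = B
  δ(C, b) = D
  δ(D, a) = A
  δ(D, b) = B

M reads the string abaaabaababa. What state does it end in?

D

C --a--> B
B --b--> C
C --a--> B
B --a--> D
D --a--> A
A --b--> B
B --a--> D
D --a--> A
A --b--> B
B --a--> D
D --b--> B
B --a--> D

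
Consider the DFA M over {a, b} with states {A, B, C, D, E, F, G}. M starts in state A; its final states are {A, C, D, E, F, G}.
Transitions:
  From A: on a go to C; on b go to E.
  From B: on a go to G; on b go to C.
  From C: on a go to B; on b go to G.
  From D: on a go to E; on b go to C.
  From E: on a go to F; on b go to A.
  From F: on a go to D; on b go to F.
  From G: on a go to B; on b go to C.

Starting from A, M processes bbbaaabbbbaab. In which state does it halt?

A --b--> E
E --b--> A
A --b--> E
E --a--> F
F --a--> D
D --a--> E
E --b--> A
A --b--> E
E --b--> A
A --b--> E
E --a--> F
F --a--> D
D --b--> C

C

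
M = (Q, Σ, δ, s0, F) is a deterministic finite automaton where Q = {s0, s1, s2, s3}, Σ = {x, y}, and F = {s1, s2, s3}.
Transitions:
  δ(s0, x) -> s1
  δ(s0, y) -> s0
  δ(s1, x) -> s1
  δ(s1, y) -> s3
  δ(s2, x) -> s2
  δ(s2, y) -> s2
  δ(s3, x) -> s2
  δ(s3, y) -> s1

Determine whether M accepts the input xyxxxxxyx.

s0 --x--> s1
s1 --y--> s3
s3 --x--> s2
s2 --x--> s2
s2 --x--> s2
s2 --x--> s2
s2 --x--> s2
s2 --y--> s2
s2 --x--> s2
End in state s2, which is an accepting state.

accepted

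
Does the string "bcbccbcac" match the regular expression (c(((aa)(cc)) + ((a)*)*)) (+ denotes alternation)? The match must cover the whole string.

no

No split of bcbccbcac into u·v has c matching u and (((aa)(cc))+((a)*)*) matching v.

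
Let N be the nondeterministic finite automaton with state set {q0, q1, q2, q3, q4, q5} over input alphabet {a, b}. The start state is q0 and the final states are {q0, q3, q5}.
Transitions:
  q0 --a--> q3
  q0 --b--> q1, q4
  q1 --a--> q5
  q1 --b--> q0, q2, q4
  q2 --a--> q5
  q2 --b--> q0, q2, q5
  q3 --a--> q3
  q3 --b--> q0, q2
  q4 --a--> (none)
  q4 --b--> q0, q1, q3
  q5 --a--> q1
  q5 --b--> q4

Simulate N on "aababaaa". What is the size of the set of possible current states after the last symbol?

Start: {q0}
read a: {q3}
read a: {q3}
read b: {q0, q2}
read a: {q3, q5}
read b: {q0, q2, q4}
read a: {q3, q5}
read a: {q1, q3}
read a: {q3, q5}
Final reachable set {q3, q5} has 2 states.

2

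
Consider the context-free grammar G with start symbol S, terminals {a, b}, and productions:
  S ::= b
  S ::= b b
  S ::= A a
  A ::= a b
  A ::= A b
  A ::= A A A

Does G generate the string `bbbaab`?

no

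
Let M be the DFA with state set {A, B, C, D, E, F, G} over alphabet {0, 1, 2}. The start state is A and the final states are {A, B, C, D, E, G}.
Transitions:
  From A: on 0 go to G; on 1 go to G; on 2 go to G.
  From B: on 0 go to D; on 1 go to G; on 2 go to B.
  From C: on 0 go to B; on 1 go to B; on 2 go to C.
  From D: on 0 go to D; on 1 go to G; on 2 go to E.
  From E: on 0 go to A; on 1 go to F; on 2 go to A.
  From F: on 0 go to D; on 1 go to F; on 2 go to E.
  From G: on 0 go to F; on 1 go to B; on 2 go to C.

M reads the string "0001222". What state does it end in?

A --0--> G
G --0--> F
F --0--> D
D --1--> G
G --2--> C
C --2--> C
C --2--> C

C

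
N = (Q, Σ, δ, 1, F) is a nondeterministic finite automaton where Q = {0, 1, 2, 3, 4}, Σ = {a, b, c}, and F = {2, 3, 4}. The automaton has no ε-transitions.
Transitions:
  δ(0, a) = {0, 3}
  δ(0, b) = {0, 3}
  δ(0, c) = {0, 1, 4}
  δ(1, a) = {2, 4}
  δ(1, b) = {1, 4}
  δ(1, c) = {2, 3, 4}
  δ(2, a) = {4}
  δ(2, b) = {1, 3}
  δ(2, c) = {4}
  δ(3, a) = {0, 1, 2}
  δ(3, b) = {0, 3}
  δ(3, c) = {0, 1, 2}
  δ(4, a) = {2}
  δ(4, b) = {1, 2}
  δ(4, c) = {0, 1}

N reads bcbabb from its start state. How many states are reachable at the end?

5

Start: {1}
read b: {1, 4}
read c: {0, 1, 2, 3, 4}
read b: {0, 1, 2, 3, 4}
read a: {0, 1, 2, 3, 4}
read b: {0, 1, 2, 3, 4}
read b: {0, 1, 2, 3, 4}
Final reachable set {0, 1, 2, 3, 4} has 5 states.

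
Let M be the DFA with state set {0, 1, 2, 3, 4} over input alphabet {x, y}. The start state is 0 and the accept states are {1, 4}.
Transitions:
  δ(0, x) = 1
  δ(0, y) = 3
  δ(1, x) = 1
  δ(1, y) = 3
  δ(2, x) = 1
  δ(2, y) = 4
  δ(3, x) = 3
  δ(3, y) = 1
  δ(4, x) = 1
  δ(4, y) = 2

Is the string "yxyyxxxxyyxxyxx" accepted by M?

0 --y--> 3
3 --x--> 3
3 --y--> 1
1 --y--> 3
3 --x--> 3
3 --x--> 3
3 --x--> 3
3 --x--> 3
3 --y--> 1
1 --y--> 3
3 --x--> 3
3 --x--> 3
3 --y--> 1
1 --x--> 1
1 --x--> 1
End in state 1, which is an accepting state.

accepted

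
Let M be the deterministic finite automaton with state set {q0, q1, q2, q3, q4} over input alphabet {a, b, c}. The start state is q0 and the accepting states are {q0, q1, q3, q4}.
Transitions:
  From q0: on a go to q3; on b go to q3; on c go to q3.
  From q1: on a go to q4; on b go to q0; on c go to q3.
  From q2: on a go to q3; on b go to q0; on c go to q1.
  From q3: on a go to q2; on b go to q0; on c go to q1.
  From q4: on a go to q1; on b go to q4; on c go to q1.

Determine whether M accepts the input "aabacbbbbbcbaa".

q0 --a--> q3
q3 --a--> q2
q2 --b--> q0
q0 --a--> q3
q3 --c--> q1
q1 --b--> q0
q0 --b--> q3
q3 --b--> q0
q0 --b--> q3
q3 --b--> q0
q0 --c--> q3
q3 --b--> q0
q0 --a--> q3
q3 --a--> q2
End in state q2, which is not an accepting state.

rejected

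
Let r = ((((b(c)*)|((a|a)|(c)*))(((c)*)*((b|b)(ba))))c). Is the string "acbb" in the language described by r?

no

No split of acbb into u·v has (((b(c)*)|((a|a)|(c)*))(((c)*)*((b|b)(ba)))) matching u and c matching v.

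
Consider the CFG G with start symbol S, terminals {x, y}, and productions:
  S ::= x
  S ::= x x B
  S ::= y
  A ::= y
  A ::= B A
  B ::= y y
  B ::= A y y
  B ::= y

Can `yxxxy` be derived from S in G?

no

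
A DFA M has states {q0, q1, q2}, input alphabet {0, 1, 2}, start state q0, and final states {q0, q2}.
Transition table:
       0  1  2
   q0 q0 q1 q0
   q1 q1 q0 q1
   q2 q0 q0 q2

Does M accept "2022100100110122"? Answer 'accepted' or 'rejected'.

rejected

q0 --2--> q0
q0 --0--> q0
q0 --2--> q0
q0 --2--> q0
q0 --1--> q1
q1 --0--> q1
q1 --0--> q1
q1 --1--> q0
q0 --0--> q0
q0 --0--> q0
q0 --1--> q1
q1 --1--> q0
q0 --0--> q0
q0 --1--> q1
q1 --2--> q1
q1 --2--> q1
End in state q1, which is not an accepting state.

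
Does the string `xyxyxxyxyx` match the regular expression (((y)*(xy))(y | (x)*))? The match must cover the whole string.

No split of xyxyxxyxyx into u·v has ((y)*(xy)) matching u and (y|(x)*) matching v.

no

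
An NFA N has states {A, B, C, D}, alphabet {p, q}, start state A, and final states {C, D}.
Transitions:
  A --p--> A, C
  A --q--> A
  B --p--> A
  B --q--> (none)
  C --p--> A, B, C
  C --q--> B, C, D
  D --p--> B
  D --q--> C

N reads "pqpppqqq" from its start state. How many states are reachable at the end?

4

Start: {A}
read p: {A, C}
read q: {A, B, C, D}
read p: {A, B, C}
read p: {A, B, C}
read p: {A, B, C}
read q: {A, B, C, D}
read q: {A, B, C, D}
read q: {A, B, C, D}
Final reachable set {A, B, C, D} has 4 states.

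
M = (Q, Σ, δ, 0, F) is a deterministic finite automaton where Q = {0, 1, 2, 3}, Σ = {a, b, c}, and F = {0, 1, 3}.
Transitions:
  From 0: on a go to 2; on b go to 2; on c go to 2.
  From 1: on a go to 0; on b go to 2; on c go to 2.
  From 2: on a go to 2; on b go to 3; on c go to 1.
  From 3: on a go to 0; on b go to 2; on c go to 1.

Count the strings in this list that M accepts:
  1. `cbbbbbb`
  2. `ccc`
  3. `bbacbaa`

0

`cbbbbbb`: rejected
`ccc`: rejected
`bbacbaa`: rejected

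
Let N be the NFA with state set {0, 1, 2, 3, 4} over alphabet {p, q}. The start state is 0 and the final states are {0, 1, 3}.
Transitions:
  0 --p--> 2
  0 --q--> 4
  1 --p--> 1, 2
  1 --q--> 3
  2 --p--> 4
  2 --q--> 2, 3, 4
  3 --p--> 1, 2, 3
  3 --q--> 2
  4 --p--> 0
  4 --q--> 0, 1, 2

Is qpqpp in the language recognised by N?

rejected

Start: {0}
read q: {4}
read p: {0}
read q: {4}
read p: {0}
read p: {2}
Reachable ∩ accepting = {} — empty.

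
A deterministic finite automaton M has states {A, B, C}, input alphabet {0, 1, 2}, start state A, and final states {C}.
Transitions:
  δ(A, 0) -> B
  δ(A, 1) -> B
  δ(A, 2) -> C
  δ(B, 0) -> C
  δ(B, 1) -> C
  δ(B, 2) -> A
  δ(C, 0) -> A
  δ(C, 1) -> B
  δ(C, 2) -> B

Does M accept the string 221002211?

A --2--> C
C --2--> B
B --1--> C
C --0--> A
A --0--> B
B --2--> A
A --2--> C
C --1--> B
B --1--> C
End in state C, which is an accepting state.

accepted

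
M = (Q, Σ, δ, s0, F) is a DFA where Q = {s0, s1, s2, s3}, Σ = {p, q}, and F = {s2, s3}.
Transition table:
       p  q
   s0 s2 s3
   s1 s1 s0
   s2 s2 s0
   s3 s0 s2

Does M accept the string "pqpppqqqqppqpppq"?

rejected

s0 --p--> s2
s2 --q--> s0
s0 --p--> s2
s2 --p--> s2
s2 --p--> s2
s2 --q--> s0
s0 --q--> s3
s3 --q--> s2
s2 --q--> s0
s0 --p--> s2
s2 --p--> s2
s2 --q--> s0
s0 --p--> s2
s2 --p--> s2
s2 --p--> s2
s2 --q--> s0
End in state s0, which is not an accepting state.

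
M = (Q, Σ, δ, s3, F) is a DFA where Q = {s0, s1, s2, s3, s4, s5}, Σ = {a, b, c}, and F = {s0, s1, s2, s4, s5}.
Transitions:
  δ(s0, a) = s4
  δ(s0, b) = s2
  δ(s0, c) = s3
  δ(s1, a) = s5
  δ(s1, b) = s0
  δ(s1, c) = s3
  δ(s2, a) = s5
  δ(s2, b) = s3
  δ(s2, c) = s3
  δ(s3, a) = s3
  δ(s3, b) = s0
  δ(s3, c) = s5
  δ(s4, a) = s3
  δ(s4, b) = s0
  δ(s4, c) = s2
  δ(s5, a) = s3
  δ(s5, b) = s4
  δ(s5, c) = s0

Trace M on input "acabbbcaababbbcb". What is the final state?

s3 --a--> s3
s3 --c--> s5
s5 --a--> s3
s3 --b--> s0
s0 --b--> s2
s2 --b--> s3
s3 --c--> s5
s5 --a--> s3
s3 --a--> s3
s3 --b--> s0
s0 --a--> s4
s4 --b--> s0
s0 --b--> s2
s2 --b--> s3
s3 --c--> s5
s5 --b--> s4

s4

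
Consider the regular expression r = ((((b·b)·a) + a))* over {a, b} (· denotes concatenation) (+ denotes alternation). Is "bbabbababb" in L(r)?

bbabbababb cannot be split into zero or more pieces each matching (((b·b)·a)+a).

no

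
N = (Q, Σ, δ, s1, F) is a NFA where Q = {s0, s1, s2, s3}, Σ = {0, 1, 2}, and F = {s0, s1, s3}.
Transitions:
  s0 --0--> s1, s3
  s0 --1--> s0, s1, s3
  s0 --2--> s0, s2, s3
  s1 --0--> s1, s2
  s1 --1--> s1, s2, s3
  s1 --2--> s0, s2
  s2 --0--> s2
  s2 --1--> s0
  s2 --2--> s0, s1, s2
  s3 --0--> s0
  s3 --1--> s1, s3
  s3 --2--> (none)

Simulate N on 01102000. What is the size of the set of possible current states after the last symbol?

Start: {s1}
read 0: {s1, s2}
read 1: {s0, s1, s2, s3}
read 1: {s0, s1, s2, s3}
read 0: {s0, s1, s2, s3}
read 2: {s0, s1, s2, s3}
read 0: {s0, s1, s2, s3}
read 0: {s0, s1, s2, s3}
read 0: {s0, s1, s2, s3}
Final reachable set {s0, s1, s2, s3} has 4 states.

4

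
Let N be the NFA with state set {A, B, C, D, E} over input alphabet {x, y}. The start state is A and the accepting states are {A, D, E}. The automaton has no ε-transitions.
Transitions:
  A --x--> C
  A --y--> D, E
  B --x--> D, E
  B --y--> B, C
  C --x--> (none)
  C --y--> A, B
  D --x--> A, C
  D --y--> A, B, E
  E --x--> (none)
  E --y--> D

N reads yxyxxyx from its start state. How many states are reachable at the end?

4

Start: {A}
read y: {D, E}
read x: {A, C}
read y: {A, B, D, E}
read x: {A, C, D, E}
read x: {A, C}
read y: {A, B, D, E}
read x: {A, C, D, E}
Final reachable set {A, C, D, E} has 4 states.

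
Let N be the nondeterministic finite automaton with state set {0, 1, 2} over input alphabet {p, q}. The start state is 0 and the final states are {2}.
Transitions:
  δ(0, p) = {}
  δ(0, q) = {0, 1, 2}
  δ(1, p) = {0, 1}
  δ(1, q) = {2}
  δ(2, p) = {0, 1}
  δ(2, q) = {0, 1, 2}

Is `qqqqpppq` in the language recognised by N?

accepted

Start: {0}
read q: {0, 1, 2}
read q: {0, 1, 2}
read q: {0, 1, 2}
read q: {0, 1, 2}
read p: {0, 1}
read p: {0, 1}
read p: {0, 1}
read q: {0, 1, 2}
Reachable ∩ accepting = {2} — nonempty.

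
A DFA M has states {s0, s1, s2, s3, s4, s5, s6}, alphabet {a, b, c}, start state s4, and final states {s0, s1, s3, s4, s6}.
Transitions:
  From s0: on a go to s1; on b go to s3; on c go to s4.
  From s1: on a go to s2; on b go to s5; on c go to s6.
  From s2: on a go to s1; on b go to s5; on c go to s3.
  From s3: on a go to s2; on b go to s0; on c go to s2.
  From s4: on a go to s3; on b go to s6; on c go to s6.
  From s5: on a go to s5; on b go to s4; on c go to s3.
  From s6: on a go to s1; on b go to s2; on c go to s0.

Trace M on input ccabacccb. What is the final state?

s0

s4 --c--> s6
s6 --c--> s0
s0 --a--> s1
s1 --b--> s5
s5 --a--> s5
s5 --c--> s3
s3 --c--> s2
s2 --c--> s3
s3 --b--> s0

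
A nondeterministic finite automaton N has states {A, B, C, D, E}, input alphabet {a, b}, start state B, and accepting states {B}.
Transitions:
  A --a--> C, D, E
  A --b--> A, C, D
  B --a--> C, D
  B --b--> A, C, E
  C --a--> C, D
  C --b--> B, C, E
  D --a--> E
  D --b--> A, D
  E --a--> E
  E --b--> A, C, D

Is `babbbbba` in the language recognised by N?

rejected

Start: {B}
read b: {A, C, E}
read a: {C, D, E}
read b: {A, B, C, D, E}
read b: {A, B, C, D, E}
read b: {A, B, C, D, E}
read b: {A, B, C, D, E}
read b: {A, B, C, D, E}
read a: {C, D, E}
Reachable ∩ accepting = {} — empty.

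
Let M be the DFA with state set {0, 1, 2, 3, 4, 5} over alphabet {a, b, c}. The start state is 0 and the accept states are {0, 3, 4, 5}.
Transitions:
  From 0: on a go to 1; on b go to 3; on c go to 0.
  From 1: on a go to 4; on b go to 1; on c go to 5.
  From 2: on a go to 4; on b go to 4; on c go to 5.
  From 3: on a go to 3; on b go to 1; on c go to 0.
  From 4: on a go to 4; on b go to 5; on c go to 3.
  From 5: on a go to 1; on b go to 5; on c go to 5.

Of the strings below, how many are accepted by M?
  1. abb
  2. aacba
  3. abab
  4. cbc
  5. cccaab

4

abb: rejected
aacba: accepted
abab: accepted
cbc: accepted
cccaab: accepted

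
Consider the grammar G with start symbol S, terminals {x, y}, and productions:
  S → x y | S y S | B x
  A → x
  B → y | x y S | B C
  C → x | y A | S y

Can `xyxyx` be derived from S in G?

S ⇒ Bx ⇒ xySx ⇒ xyxyx

yes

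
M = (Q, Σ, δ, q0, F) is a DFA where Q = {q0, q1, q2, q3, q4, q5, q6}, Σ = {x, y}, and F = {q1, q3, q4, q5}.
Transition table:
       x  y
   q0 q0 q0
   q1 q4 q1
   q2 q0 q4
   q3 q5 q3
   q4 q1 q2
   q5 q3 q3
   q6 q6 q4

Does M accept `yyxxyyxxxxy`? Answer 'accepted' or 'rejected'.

q0 --y--> q0
q0 --y--> q0
q0 --x--> q0
q0 --x--> q0
q0 --y--> q0
q0 --y--> q0
q0 --x--> q0
q0 --x--> q0
q0 --x--> q0
q0 --x--> q0
q0 --y--> q0
End in state q0, which is not an accepting state.

rejected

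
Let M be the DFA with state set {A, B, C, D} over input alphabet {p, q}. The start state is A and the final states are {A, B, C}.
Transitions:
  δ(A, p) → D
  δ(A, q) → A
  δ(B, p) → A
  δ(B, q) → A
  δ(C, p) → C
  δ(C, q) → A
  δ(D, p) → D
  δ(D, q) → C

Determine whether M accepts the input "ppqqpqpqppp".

A --p--> D
D --p--> D
D --q--> C
C --q--> A
A --p--> D
D --q--> C
C --p--> C
C --q--> A
A --p--> D
D --p--> D
D --p--> D
End in state D, which is not an accepting state.

rejected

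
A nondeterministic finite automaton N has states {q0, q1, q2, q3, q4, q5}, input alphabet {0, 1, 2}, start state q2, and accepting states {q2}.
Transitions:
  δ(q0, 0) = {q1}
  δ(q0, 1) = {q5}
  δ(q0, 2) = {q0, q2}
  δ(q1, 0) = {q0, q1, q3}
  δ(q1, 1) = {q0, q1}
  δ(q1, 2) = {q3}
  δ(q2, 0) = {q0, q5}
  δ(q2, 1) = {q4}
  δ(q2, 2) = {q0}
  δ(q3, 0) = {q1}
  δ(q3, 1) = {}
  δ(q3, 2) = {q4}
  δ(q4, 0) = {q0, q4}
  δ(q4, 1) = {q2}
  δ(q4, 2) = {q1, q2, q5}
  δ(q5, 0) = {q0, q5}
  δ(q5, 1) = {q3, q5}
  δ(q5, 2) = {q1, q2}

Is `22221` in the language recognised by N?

Start: {q2}
read 2: {q0}
read 2: {q0, q2}
read 2: {q0, q2}
read 2: {q0, q2}
read 1: {q4, q5}
Reachable ∩ accepting = {} — empty.

rejected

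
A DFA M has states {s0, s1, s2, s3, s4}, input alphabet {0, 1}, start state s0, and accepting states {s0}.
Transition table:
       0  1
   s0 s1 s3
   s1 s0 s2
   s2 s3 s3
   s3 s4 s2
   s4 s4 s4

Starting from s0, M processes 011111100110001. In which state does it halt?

s0 --0--> s1
s1 --1--> s2
s2 --1--> s3
s3 --1--> s2
s2 --1--> s3
s3 --1--> s2
s2 --1--> s3
s3 --0--> s4
s4 --0--> s4
s4 --1--> s4
s4 --1--> s4
s4 --0--> s4
s4 --0--> s4
s4 --0--> s4
s4 --1--> s4

s4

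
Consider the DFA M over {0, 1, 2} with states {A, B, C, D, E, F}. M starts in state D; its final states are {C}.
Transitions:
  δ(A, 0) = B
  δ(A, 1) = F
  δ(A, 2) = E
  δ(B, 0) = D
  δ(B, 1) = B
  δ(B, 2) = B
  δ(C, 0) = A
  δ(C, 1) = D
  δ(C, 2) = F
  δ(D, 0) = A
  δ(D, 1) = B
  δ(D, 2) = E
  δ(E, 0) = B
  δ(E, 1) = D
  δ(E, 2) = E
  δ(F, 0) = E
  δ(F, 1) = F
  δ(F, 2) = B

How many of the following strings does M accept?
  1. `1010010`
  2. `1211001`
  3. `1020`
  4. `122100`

0

`1010010`: rejected
`1211001`: rejected
`1020`: rejected
`122100`: rejected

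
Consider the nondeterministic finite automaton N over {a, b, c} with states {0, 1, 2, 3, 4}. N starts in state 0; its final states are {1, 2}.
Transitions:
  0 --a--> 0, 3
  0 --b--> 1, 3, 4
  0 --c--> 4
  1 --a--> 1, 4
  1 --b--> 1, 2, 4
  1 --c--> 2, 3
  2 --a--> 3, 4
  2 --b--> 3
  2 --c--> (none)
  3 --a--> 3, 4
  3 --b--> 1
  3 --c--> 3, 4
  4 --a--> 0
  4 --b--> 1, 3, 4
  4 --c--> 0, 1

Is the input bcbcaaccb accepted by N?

Start: {0}
read b: {1, 3, 4}
read c: {0, 1, 2, 3, 4}
read b: {1, 2, 3, 4}
read c: {0, 1, 2, 3, 4}
read a: {0, 1, 3, 4}
read a: {0, 1, 3, 4}
read c: {0, 1, 2, 3, 4}
read c: {0, 1, 2, 3, 4}
read b: {1, 2, 3, 4}
Reachable ∩ accepting = {1, 2} — nonempty.

accepted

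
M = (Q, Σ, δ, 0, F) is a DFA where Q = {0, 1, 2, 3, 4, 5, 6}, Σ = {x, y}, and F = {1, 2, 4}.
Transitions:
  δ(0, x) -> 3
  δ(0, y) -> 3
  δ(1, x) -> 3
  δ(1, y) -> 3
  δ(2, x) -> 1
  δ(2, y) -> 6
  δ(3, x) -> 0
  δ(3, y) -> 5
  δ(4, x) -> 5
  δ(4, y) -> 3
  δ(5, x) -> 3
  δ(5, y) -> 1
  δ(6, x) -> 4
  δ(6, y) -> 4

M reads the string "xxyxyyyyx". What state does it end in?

0

0 --x--> 3
3 --x--> 0
0 --y--> 3
3 --x--> 0
0 --y--> 3
3 --y--> 5
5 --y--> 1
1 --y--> 3
3 --x--> 0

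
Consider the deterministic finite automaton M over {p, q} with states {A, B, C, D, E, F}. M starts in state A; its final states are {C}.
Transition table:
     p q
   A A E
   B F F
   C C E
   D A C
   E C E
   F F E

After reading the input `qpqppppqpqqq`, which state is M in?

E

A --q--> E
E --p--> C
C --q--> E
E --p--> C
C --p--> C
C --p--> C
C --p--> C
C --q--> E
E --p--> C
C --q--> E
E --q--> E
E --q--> E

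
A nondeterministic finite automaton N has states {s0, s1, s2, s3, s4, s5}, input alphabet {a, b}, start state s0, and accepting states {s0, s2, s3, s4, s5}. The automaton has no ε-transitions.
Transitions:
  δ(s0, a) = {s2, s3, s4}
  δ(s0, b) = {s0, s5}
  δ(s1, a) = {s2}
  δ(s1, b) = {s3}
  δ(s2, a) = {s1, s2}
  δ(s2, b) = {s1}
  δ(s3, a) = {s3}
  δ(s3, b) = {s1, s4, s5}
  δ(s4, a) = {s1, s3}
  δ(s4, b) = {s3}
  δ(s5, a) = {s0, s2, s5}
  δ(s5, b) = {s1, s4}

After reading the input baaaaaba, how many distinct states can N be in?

6

Start: {s0}
read b: {s0, s5}
read a: {s0, s2, s3, s4, s5}
read a: {s0, s1, s2, s3, s4, s5}
read a: {s0, s1, s2, s3, s4, s5}
read a: {s0, s1, s2, s3, s4, s5}
read a: {s0, s1, s2, s3, s4, s5}
read b: {s0, s1, s3, s4, s5}
read a: {s0, s1, s2, s3, s4, s5}
Final reachable set {s0, s1, s2, s3, s4, s5} has 6 states.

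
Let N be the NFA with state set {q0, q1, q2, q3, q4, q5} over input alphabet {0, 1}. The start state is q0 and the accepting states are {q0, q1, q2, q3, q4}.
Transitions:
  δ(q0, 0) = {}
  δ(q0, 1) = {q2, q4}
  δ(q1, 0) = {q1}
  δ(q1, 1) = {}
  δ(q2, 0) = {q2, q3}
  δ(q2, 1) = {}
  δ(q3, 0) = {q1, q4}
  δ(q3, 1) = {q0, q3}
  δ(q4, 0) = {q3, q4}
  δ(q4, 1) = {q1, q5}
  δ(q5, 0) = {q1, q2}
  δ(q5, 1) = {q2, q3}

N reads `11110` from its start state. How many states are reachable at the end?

2

Start: {q0}
read 1: {q2, q4}
read 1: {q1, q5}
read 1: {q2, q3}
read 1: {q0, q3}
read 0: {q1, q4}
Final reachable set {q1, q4} has 2 states.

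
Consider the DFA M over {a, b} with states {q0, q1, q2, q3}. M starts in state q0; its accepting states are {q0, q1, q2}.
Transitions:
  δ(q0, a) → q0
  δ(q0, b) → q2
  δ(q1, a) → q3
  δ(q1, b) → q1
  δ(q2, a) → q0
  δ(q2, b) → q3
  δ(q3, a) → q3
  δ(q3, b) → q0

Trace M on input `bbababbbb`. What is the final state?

q0 --b--> q2
q2 --b--> q3
q3 --a--> q3
q3 --b--> q0
q0 --a--> q0
q0 --b--> q2
q2 --b--> q3
q3 --b--> q0
q0 --b--> q2

q2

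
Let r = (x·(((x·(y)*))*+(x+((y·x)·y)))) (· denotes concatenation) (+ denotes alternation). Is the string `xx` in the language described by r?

Split as x·x: x matches x and (((x·(y)*))*+(x+((y·x)·y))) matches x.

yes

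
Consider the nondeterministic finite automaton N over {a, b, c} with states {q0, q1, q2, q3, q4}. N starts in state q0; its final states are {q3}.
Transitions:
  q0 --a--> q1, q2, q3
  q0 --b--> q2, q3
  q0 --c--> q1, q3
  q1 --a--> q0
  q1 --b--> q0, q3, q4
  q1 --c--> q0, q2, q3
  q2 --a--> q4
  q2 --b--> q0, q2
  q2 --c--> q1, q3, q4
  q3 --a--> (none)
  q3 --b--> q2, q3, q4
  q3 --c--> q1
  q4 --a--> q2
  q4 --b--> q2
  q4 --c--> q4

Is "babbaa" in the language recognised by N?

Start: {q0}
read b: {q2, q3}
read a: {q4}
read b: {q2}
read b: {q0, q2}
read a: {q1, q2, q3, q4}
read a: {q0, q2, q4}
Reachable ∩ accepting = {} — empty.

rejected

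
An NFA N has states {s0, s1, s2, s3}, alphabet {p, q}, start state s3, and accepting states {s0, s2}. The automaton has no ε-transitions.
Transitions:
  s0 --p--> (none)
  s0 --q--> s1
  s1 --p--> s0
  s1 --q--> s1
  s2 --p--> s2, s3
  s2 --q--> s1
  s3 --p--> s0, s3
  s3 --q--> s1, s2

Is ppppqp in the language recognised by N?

Start: {s3}
read p: {s0, s3}
read p: {s0, s3}
read p: {s0, s3}
read p: {s0, s3}
read q: {s1, s2}
read p: {s0, s2, s3}
Reachable ∩ accepting = {s0, s2} — nonempty.

accepted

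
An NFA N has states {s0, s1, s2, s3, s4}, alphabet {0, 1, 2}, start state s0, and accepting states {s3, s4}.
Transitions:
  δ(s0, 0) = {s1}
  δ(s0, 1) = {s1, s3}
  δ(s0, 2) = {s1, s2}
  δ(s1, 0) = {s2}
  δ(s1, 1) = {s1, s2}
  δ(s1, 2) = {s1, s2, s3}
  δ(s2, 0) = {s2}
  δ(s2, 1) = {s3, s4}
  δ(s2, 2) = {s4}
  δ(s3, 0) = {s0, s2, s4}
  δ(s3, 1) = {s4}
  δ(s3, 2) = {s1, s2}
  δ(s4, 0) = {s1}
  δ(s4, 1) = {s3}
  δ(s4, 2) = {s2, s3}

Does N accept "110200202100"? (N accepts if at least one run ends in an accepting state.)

rejected

Start: {s0}
read 1: {s1, s3}
read 1: {s1, s2, s4}
read 0: {s1, s2}
read 2: {s1, s2, s3, s4}
read 0: {s0, s1, s2, s4}
read 0: {s1, s2}
read 2: {s1, s2, s3, s4}
read 0: {s0, s1, s2, s4}
read 2: {s1, s2, s3, s4}
read 1: {s1, s2, s3, s4}
read 0: {s0, s1, s2, s4}
read 0: {s1, s2}
Reachable ∩ accepting = {} — empty.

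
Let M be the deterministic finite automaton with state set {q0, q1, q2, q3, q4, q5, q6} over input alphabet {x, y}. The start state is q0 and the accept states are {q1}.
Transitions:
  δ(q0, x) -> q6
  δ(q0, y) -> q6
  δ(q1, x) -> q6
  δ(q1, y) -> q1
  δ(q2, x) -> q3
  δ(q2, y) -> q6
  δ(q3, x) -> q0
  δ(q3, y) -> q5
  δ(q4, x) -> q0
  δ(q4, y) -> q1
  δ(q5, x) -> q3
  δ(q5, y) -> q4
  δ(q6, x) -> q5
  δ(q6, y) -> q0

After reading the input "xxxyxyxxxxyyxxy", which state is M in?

q4

q0 --x--> q6
q6 --x--> q5
q5 --x--> q3
q3 --y--> q5
q5 --x--> q3
q3 --y--> q5
q5 --x--> q3
q3 --x--> q0
q0 --x--> q6
q6 --x--> q5
q5 --y--> q4
q4 --y--> q1
q1 --x--> q6
q6 --x--> q5
q5 --y--> q4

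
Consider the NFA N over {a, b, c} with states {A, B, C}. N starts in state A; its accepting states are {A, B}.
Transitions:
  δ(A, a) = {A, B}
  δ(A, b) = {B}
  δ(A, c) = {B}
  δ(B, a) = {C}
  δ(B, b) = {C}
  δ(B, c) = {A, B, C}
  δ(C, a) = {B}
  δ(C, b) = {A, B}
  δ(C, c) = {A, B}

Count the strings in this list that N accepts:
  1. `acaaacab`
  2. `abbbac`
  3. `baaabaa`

3

`acaaacab`: accepted
`abbbac`: accepted
`baaabaa`: accepted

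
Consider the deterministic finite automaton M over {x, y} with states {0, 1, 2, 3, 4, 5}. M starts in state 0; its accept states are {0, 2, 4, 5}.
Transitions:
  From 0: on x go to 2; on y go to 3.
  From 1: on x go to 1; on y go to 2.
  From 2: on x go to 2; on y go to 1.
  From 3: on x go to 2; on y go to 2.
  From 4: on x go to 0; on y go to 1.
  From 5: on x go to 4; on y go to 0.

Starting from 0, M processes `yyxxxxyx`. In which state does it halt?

1

0 --y--> 3
3 --y--> 2
2 --x--> 2
2 --x--> 2
2 --x--> 2
2 --x--> 2
2 --y--> 1
1 --x--> 1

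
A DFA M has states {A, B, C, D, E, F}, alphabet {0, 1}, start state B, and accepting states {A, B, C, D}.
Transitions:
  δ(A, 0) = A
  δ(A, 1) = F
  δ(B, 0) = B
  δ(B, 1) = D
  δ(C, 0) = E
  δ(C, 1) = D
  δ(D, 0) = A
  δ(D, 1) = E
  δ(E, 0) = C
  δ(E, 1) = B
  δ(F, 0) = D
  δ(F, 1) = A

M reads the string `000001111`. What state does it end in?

B --0--> B
B --0--> B
B --0--> B
B --0--> B
B --0--> B
B --1--> D
D --1--> E
E --1--> B
B --1--> D

D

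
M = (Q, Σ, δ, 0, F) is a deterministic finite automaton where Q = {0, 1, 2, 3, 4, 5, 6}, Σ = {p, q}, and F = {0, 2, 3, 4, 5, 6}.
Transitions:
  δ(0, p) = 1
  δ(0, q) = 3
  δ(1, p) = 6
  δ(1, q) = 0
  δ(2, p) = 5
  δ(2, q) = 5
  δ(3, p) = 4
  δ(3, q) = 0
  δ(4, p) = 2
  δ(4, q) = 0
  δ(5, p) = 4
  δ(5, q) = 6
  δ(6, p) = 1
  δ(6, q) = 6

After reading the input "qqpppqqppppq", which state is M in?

0

0 --q--> 3
3 --q--> 0
0 --p--> 1
1 --p--> 6
6 --p--> 1
1 --q--> 0
0 --q--> 3
3 --p--> 4
4 --p--> 2
2 --p--> 5
5 --p--> 4
4 --q--> 0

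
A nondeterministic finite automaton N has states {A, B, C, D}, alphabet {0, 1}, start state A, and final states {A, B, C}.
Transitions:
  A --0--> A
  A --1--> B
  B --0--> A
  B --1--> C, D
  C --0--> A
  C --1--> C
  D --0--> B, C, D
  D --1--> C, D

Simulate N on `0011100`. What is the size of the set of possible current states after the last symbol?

Start: {A}
read 0: {A}
read 0: {A}
read 1: {B}
read 1: {C, D}
read 1: {C, D}
read 0: {A, B, C, D}
read 0: {A, B, C, D}
Final reachable set {A, B, C, D} has 4 states.

4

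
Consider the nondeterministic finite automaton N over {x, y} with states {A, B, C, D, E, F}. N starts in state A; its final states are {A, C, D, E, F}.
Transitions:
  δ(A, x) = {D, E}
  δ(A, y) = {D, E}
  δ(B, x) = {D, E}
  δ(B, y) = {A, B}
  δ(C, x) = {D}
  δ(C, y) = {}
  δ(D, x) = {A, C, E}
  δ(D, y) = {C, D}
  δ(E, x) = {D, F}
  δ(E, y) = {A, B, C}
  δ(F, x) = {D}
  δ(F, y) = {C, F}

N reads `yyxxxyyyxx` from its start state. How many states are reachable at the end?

5

Start: {A}
read y: {D, E}
read y: {A, B, C, D}
read x: {A, C, D, E}
read x: {A, C, D, E, F}
read x: {A, C, D, E, F}
read y: {A, B, C, D, E, F}
read y: {A, B, C, D, E, F}
read y: {A, B, C, D, E, F}
read x: {A, C, D, E, F}
read x: {A, C, D, E, F}
Final reachable set {A, C, D, E, F} has 5 states.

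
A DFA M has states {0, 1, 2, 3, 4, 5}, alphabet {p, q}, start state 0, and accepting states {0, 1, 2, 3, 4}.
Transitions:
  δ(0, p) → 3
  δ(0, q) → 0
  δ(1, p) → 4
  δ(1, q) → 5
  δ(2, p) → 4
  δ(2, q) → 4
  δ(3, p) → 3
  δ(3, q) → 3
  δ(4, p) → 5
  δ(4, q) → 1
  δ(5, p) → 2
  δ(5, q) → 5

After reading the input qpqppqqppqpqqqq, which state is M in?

0 --q--> 0
0 --p--> 3
3 --q--> 3
3 --p--> 3
3 --p--> 3
3 --q--> 3
3 --q--> 3
3 --p--> 3
3 --p--> 3
3 --q--> 3
3 --p--> 3
3 --q--> 3
3 --q--> 3
3 --q--> 3
3 --q--> 3

3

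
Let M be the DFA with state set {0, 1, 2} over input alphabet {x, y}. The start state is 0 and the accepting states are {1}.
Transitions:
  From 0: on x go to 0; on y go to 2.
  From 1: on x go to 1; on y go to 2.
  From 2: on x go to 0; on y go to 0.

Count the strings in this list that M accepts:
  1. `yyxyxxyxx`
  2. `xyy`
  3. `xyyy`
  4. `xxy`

0

`yyxyxxyxx`: rejected
`xyy`: rejected
`xyyy`: rejected
`xxy`: rejected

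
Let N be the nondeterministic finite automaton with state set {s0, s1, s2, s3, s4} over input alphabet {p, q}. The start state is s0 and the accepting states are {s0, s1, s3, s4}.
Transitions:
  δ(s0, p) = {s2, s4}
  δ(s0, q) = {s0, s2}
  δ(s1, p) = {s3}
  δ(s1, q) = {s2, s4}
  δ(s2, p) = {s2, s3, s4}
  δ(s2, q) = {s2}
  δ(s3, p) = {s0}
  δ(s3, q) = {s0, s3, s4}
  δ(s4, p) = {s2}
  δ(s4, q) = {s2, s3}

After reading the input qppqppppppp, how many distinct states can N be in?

4

Start: {s0}
read q: {s0, s2}
read p: {s2, s3, s4}
read p: {s0, s2, s3, s4}
read q: {s0, s2, s3, s4}
read p: {s0, s2, s3, s4}
read p: {s0, s2, s3, s4}
read p: {s0, s2, s3, s4}
read p: {s0, s2, s3, s4}
read p: {s0, s2, s3, s4}
read p: {s0, s2, s3, s4}
read p: {s0, s2, s3, s4}
Final reachable set {s0, s2, s3, s4} has 4 states.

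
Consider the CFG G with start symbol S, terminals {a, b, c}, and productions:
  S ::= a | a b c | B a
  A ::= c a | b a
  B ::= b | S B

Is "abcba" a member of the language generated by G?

yes

S ⇒ Ba ⇒ SBa ⇒ abcBa ⇒ abcba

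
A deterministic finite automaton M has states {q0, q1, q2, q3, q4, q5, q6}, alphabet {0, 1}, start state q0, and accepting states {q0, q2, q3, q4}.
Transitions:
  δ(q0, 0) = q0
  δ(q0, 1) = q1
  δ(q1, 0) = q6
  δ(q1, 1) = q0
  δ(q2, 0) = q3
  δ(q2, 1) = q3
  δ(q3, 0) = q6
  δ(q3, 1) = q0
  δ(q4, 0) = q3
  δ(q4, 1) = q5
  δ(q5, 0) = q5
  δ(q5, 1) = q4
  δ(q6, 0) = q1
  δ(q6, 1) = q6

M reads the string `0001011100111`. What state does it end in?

q6

q0 --0--> q0
q0 --0--> q0
q0 --0--> q0
q0 --1--> q1
q1 --0--> q6
q6 --1--> q6
q6 --1--> q6
q6 --1--> q6
q6 --0--> q1
q1 --0--> q6
q6 --1--> q6
q6 --1--> q6
q6 --1--> q6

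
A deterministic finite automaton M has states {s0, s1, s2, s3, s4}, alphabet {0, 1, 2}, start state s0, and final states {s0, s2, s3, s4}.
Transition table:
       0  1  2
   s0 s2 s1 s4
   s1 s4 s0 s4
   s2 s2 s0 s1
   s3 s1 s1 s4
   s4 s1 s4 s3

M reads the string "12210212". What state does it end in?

s4

s0 --1--> s1
s1 --2--> s4
s4 --2--> s3
s3 --1--> s1
s1 --0--> s4
s4 --2--> s3
s3 --1--> s1
s1 --2--> s4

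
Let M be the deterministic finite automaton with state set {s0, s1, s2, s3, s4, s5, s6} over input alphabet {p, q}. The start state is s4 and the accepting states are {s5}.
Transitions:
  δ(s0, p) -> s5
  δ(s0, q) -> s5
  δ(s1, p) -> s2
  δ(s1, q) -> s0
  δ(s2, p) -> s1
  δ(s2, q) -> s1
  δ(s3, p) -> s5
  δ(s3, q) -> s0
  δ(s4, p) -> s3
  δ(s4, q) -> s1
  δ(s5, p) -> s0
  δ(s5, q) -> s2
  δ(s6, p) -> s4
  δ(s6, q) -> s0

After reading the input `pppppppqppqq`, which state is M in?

s4 --p--> s3
s3 --p--> s5
s5 --p--> s0
s0 --p--> s5
s5 --p--> s0
s0 --p--> s5
s5 --p--> s0
s0 --q--> s5
s5 --p--> s0
s0 --p--> s5
s5 --q--> s2
s2 --q--> s1

s1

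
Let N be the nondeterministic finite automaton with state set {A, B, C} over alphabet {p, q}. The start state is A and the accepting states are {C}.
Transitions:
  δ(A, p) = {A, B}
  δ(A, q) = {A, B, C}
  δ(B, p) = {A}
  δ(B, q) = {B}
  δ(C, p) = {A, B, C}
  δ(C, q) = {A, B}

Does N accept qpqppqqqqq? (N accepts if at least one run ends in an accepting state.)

Start: {A}
read q: {A, B, C}
read p: {A, B, C}
read q: {A, B, C}
read p: {A, B, C}
read p: {A, B, C}
read q: {A, B, C}
read q: {A, B, C}
read q: {A, B, C}
read q: {A, B, C}
read q: {A, B, C}
Reachable ∩ accepting = {C} — nonempty.

accepted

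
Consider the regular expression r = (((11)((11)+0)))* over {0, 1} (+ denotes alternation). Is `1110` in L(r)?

no

1110 cannot be split into zero or more pieces each matching ((11)((11)+0)).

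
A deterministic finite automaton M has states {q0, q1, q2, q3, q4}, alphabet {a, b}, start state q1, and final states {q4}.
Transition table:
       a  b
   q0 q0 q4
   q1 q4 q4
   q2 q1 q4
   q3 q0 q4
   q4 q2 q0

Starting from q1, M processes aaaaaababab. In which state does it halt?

q1 --a--> q4
q4 --a--> q2
q2 --a--> q1
q1 --a--> q4
q4 --a--> q2
q2 --a--> q1
q1 --b--> q4
q4 --a--> q2
q2 --b--> q4
q4 --a--> q2
q2 --b--> q4

q4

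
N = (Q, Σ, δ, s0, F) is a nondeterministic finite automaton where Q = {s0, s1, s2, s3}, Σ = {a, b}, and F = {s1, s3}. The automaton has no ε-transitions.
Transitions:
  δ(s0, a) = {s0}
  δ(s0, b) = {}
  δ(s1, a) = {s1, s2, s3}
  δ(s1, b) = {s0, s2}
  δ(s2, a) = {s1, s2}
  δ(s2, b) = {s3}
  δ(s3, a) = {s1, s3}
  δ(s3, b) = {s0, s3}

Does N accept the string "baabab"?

rejected

Start: {s0}
read b: {}
The reachable set is empty and stays empty for the remaining 5 symbols.
Reachable ∩ accepting = {} — empty.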